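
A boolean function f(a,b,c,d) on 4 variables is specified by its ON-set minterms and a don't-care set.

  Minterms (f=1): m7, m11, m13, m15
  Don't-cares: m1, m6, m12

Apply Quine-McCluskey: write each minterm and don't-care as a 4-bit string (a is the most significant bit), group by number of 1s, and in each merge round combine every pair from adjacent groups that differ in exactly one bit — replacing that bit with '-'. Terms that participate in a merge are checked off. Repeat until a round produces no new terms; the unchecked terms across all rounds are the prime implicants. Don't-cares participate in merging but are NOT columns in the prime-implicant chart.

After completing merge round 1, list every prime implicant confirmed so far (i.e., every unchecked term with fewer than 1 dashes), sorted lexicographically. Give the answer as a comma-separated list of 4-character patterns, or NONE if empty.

size-2^0 implicants → 0001  0110(✓)  0111(✓)  1011(✓)  1100(✓)  1101(✓)  1111(✓)
size-2^1 implicants → -111  011-  1-11  11-1  110-
Unchecked terms (primes): -111, 0001, 011-, 1-11, 11-1, 110-

0001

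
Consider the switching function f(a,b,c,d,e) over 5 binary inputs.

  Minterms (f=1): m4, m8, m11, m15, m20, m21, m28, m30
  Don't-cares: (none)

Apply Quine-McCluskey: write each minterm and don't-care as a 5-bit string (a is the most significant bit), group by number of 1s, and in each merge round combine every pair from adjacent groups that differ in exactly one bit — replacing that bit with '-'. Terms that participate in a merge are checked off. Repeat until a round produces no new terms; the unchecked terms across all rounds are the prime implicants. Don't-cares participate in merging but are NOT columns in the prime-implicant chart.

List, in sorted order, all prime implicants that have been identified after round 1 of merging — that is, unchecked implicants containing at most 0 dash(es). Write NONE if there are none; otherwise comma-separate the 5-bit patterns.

01000

Round 0: 00100✓ 01000 01011✓ 01111✓ 10100✓ 10101✓ 11100✓ 11110✓
Round 1: -0100 01-11 1-100 1010- 111-0
PIs = {-0100, 01-11, 01000, 1-100, 1010-, 111-0}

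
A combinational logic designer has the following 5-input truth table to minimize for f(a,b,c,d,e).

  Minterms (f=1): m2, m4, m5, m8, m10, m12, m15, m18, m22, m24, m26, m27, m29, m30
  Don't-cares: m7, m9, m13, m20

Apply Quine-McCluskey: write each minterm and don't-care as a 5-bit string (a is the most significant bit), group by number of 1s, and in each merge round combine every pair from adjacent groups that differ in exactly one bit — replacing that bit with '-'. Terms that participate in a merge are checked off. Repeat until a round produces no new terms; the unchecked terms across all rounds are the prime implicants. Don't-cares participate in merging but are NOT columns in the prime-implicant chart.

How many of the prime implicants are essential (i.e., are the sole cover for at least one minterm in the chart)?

size-2^0 implicants → 00010(✓)  00100(✓)  00101(✓)  00111(✓)  01000(✓)  01001(✓)  01010(✓)  01100(✓)  01101(✓)  01111(✓)  10010(✓)  10100(✓)  10110(✓)  11000(✓)  11010(✓)  11011(✓)  11101(✓)  11110(✓)
size-2^1 implicants → -0010(✓)  -0100  -1000(✓)  -1010(✓)  -1101  0-010(✓)  0-100(✓)  0-101(✓)  0-111(✓)  001-1(✓)  0010-(✓)  01-00(✓)  01-01(✓)  010-0(✓)  0100-(✓)  011-1(✓)  0110-(✓)  1-010(✓)  1-110(✓)  10-10(✓)  101-0  11-10(✓)  110-0(✓)  1101-
size-2^2 implicants → --010  -10-0  0-1-1  0-10-  01-0-  1--10
Unchecked terms (primes): --010, -0100, -10-0, -1101, 0-1-1, 0-10-, 01-0-, 1--10, 101-0, 1101-
Minterm coverage:
  m2 ⊆ --010 [E]
  m4 ⊆ -0100,0-10-
  m5 ⊆ 0-1-1,0-10-
  m8 ⊆ -10-0,01-0-
  m10 ⊆ --010,-10-0
  m12 ⊆ 0-10-,01-0-
  m15 ⊆ 0-1-1 [E]
  m18 ⊆ --010,1--10
  m22 ⊆ 1--10,101-0
  m24 ⊆ -10-0 [E]
  m26 ⊆ --010,-10-0,1--10,1101-
  m27 ⊆ 1101- [E]
  m29 ⊆ -1101 [E]
  m30 ⊆ 1--10 [E]
E = {--010, -10-0, -1101, 0-1-1, 1--10, 1101-}

6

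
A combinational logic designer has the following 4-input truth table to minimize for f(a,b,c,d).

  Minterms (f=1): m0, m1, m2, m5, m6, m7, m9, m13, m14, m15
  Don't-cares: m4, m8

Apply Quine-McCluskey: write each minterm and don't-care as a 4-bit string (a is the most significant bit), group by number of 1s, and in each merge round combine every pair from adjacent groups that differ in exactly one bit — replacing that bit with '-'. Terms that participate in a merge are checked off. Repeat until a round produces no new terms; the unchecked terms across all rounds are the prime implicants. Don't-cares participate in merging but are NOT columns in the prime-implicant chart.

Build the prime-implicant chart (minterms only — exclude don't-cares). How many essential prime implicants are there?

size-2^0 implicants → 0000(✓)  0001(✓)  0010(✓)  0100(✓)  0101(✓)  0110(✓)  0111(✓)  1000(✓)  1001(✓)  1101(✓)  1110(✓)  1111(✓)
size-2^1 implicants → -000(✓)  -001(✓)  -101(✓)  -110(✓)  -111(✓)  0-00(✓)  0-01(✓)  0-10(✓)  00-0(✓)  000-(✓)  01-0(✓)  01-1(✓)  010-(✓)  011-(✓)  1-01(✓)  100-(✓)  11-1(✓)  111-(✓)
size-2^2 implicants → --01  -00-  -1-1  -11-  0--0  0-0-  01--
Unchecked terms (primes): --01, -00-, -1-1, -11-, 0--0, 0-0-, 01--
Minterm coverage:
  m0 ⊆ -00-,0--0,0-0-
  m1 ⊆ --01,-00-,0-0-
  m2 ⊆ 0--0 [E]
  m5 ⊆ --01,-1-1,0-0-,01--
  m6 ⊆ -11-,0--0,01--
  m7 ⊆ -1-1,-11-,01--
  m9 ⊆ --01,-00-
  m13 ⊆ --01,-1-1
  m14 ⊆ -11- [E]
  m15 ⊆ -1-1,-11-
E = {-11-, 0--0}

2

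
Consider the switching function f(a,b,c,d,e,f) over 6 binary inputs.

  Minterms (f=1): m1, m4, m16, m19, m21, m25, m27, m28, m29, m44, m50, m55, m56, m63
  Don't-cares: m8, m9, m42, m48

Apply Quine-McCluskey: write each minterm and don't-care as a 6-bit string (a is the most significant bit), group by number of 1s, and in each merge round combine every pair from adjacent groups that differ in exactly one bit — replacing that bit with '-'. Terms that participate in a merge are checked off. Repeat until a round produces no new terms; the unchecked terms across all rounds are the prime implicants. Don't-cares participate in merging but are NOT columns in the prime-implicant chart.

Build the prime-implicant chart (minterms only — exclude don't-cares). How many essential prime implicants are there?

Round 0: 000001✓ 000100 001000✓ 001001✓ 010000✓ 010011✓ 010101✓ 011001✓ 011011✓ 011100✓ 011101✓ 101010 101100 110000✓ 110010✓ 110111✓ 111000✓ 111111✓
Round 1: -10000 0-1001 00-001 00100- 01-011 01-101 011-01 0110-1 01110- 11-000 11-111 1100-0
PIs = {-10000, 0-1001, 00-001, 000100, 00100-, 01-011, 01-101, 011-01, 0110-1, 01110-, 101010, 101100, 11-000, 11-111, 1100-0}
Coverage chart:
  m1: 00-001 ←essential
  m4: 000100 ←essential
  m16: -10000 ←essential
  m19: 01-011 ←essential
  m21: 01-101 ←essential
  m25: 0-1001,011-01,0110-1
  m27: 01-011,0110-1
  m28: 01110- ←essential
  m29: 01-101,011-01,01110-
  m44: 101100 ←essential
  m50: 1100-0 ←essential
  m55: 11-111 ←essential
  m56: 11-000 ←essential
  m63: 11-111 ←essential
Essential: -10000, 00-001, 000100, 01-011, 01-101, 01110-, 101100, 11-000, 11-111, 1100-0

10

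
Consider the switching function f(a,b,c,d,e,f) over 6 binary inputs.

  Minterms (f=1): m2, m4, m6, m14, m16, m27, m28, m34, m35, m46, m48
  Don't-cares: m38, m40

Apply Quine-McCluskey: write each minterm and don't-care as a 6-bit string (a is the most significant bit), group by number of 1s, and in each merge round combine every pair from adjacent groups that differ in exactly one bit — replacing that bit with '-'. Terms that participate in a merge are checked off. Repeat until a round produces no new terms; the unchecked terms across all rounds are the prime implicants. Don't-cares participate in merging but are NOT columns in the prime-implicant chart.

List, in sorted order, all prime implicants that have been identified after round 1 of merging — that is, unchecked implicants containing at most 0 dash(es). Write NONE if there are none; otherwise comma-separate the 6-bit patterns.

size-2^0 implicants → 000010(✓)  000100(✓)  000110(✓)  001110(✓)  010000(✓)  011011  011100  100010(✓)  100011(✓)  100110(✓)  101000  101110(✓)  110000(✓)
size-2^1 implicants → -00010(✓)  -00110(✓)  -01110(✓)  -10000  00-110(✓)  000-10(✓)  0001-0  10-110(✓)  100-10(✓)  10001-
size-2^2 implicants → -0-110  -00-10
Unchecked terms (primes): -0-110, -00-10, -10000, 0001-0, 011011, 011100, 10001-, 101000

011011, 011100, 101000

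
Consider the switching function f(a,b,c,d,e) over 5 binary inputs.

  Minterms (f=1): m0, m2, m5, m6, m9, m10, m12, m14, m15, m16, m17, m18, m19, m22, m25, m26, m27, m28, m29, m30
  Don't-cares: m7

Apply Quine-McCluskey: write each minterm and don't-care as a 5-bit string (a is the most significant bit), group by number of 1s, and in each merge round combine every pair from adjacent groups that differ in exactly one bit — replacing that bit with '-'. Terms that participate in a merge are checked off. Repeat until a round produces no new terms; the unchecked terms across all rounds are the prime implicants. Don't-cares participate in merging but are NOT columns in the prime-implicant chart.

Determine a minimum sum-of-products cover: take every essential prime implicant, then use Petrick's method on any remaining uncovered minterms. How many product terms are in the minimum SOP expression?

[col 0] 00000*, 00010*, 00101*, 00110*, 00111*, 01001*, 01010*, 01100*, 01110*, 01111*, 10000*, 10001*, 10010*, 10011*, 10110*, 11001*, 11010*, 11011*, 11100*, 11101*, 11110*
[col 1] -0000*, -0010*, -0110*, -1001, -1010*, -1100*, -1110*, 0-010*, 0-110*, 0-111*, 00-10*, 000-0*, 001-1, 0011-*, 01-10*, 011-0*, 0111-*, 1-001*, 1-010*, 1-011*, 1-110*, 10-10*, 100-0*, 100-1*, 1000-*, 1001-*, 11-01, 11-10*, 110-1*, 1101-*, 111-0*, 1110-
[col 2] --010*, --110*, -0-10*, -00-0, -1-10*, -11-0, 0--10*, 0-11-, 1--10*, 1-0-1, 1-01-, 100--
[col 3] ---10
Prime implicants: ---10, -00-0, -1001, -11-0, 0-11-, 001-1, 1-0-1, 1-01-, 100--, 11-01, 1110-
PI chart (minterm → PIs covering it):
  0 | -00-0  (sole → essential)
  2 | ---10,-00-0
  5 | 001-1  (sole → essential)
  6 | ---10,0-11-
  9 | -1001  (sole → essential)
  10 | ---10  (sole → essential)
  12 | -11-0  (sole → essential)
  14 | ---10,-11-0,0-11-
  15 | 0-11-  (sole → essential)
  16 | -00-0,100--
  17 | 1-0-1,100--
  18 | ---10,-00-0,1-01-,100--
  19 | 1-0-1,1-01-,100--
  22 | ---10  (sole → essential)
  25 | -1001,1-0-1,11-01
  26 | ---10,1-01-
  27 | 1-0-1,1-01-
  28 | -11-0,1110-
  29 | 11-01,1110-
  30 | ---10,-11-0
Essential prime implicants: ---10, -00-0, -1001, -11-0, 0-11-, 001-1
Petrick residual → 1-0-1, 11-01
Minimum SOP uses 8 PIs: de' + b'c'e' + bc'd'e + bce' + a'cd + a'b'ce + ac'e + abd'e

8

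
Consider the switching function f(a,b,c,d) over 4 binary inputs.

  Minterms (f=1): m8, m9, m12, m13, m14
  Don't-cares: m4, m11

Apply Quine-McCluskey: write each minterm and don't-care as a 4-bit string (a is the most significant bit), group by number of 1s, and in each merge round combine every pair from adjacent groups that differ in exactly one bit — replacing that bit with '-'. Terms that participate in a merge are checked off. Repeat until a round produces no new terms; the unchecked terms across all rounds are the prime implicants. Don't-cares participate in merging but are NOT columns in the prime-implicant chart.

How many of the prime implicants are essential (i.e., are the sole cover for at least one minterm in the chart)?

2

size-2^0 implicants → 0100(✓)  1000(✓)  1001(✓)  1011(✓)  1100(✓)  1101(✓)  1110(✓)
size-2^1 implicants → -100  1-00(✓)  1-01(✓)  10-1  100-(✓)  11-0  110-(✓)
size-2^2 implicants → 1-0-
Unchecked terms (primes): -100, 1-0-, 10-1, 11-0
Minterm coverage:
  m8 ⊆ 1-0- [E]
  m9 ⊆ 1-0-,10-1
  m12 ⊆ -100,1-0-,11-0
  m13 ⊆ 1-0- [E]
  m14 ⊆ 11-0 [E]
E = {1-0-, 11-0}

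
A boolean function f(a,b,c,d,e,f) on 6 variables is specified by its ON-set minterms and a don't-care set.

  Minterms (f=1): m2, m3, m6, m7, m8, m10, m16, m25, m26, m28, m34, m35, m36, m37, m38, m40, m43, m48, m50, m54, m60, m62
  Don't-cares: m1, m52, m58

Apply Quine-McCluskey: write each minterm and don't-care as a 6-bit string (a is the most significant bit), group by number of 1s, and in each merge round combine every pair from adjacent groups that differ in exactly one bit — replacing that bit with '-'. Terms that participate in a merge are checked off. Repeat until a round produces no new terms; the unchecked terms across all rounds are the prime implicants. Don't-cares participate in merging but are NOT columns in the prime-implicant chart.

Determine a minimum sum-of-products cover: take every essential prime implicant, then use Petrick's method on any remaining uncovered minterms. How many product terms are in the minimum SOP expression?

10

[col 0] 000001*, 000010*, 000011*, 000110*, 000111*, 001000*, 001010*, 010000*, 011001, 011010*, 011100*, 100010*, 100011*, 100100*, 100101*, 100110*, 101000*, 101011*, 110000*, 110010*, 110100*, 110110*, 111010*, 111100*, 111110*
[col 1] -00010*, -00011*, -00110*, -01000, -10000, -11010, -11100, 0-1010, 00-010, 000-10*, 000-11*, 0000-1, 00001-*, 00011-*, 0010-0, 1-0010*, 1-0100*, 1-0110*, 10-011, 100-10*, 10001-*, 1001-0*, 10010-, 11-010*, 11-100*, 11-110*, 110-00*, 110-10*, 1100-0*, 1101-0*, 111-10*, 1111-0*
[col 2] -00-10, -0001-, 000-1-, 1-0-10, 1-01-0, 11--10, 11-1-0, 110--0
Prime implicants: -00-10, -0001-, -01000, -10000, -11010, -11100, 0-1010, 00-010, 000-1-, 0000-1, 0010-0, 011001, 1-0-10, 1-01-0, 10-011, 10010-, 11--10, 11-1-0, 110--0
PI chart (minterm → PIs covering it):
  2 | -00-10,-0001-,00-010,000-1-
  3 | -0001-,000-1-,0000-1
  6 | -00-10,000-1-
  7 | 000-1-  (sole → essential)
  8 | -01000,0010-0
  10 | 0-1010,00-010,0010-0
  16 | -10000  (sole → essential)
  25 | 011001  (sole → essential)
  26 | -11010,0-1010
  28 | -11100  (sole → essential)
  34 | -00-10,-0001-,1-0-10
  35 | -0001-,10-011
  36 | 1-01-0,10010-
  37 | 10010-  (sole → essential)
  38 | -00-10,1-0-10,1-01-0
  40 | -01000  (sole → essential)
  43 | 10-011  (sole → essential)
  48 | -10000,110--0
  50 | 1-0-10,11--10,110--0
  54 | 1-0-10,1-01-0,11--10,11-1-0,110--0
  60 | -11100,11-1-0
  62 | 11--10,11-1-0
Essential prime implicants: -01000, -10000, -11100, 000-1-, 011001, 10-011, 10010-
Petrick residual → -00-10, 0-1010, 11--10
Minimum SOP uses 10 PIs: b'c'ef' + b'cd'e'f' + bc'd'e'f' + bcde'f' + a'cd'ef' + a'b'c'e + a'bcd'e'f + ab'd'ef + ab'c'de' + abef'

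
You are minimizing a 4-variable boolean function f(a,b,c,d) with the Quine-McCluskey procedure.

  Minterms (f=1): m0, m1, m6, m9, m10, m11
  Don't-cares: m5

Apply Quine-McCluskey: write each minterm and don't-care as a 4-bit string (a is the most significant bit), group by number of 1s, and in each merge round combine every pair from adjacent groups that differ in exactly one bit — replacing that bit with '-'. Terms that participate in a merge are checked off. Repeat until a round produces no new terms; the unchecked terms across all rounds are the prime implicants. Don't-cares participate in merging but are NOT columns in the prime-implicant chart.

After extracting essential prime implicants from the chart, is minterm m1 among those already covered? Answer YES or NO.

[col 0] 0000*, 0001*, 0101*, 0110, 1001*, 1010*, 1011*
[col 1] -001, 0-01, 000-, 10-1, 101-
Prime implicants: -001, 0-01, 000-, 0110, 10-1, 101-
PI chart (minterm → PIs covering it):
  0 | 000-  (sole → essential)
  1 | -001,0-01,000-
  6 | 0110  (sole → essential)
  9 | -001,10-1
  10 | 101-  (sole → essential)
  11 | 10-1,101-
Essential prime implicants: 000-, 0110, 101-

YES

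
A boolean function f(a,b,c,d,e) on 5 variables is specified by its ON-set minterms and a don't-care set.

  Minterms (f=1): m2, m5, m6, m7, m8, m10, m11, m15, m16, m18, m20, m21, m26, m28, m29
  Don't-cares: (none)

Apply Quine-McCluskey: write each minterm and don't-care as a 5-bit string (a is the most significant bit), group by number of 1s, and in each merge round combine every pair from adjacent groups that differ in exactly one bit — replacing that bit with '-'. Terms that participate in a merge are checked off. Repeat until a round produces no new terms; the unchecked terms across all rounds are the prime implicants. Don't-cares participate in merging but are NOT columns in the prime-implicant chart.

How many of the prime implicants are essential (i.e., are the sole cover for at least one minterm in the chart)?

[col 0] 00010*, 00101*, 00110*, 00111*, 01000*, 01010*, 01011*, 01111*, 10000*, 10010*, 10100*, 10101*, 11010*, 11100*, 11101*
[col 1] -0010*, -0101, -1010*, 0-010*, 0-111, 00-10, 001-1, 0011-, 01-11, 010-0, 0101-, 1-010*, 1-100*, 1-101*, 10-00, 100-0, 1010-*, 1110-*
[col 2] --010, 1-10-
Prime implicants: --010, -0101, 0-111, 00-10, 001-1, 0011-, 01-11, 010-0, 0101-, 1-10-, 10-00, 100-0
PI chart (minterm → PIs covering it):
  2 | --010,00-10
  5 | -0101,001-1
  6 | 00-10,0011-
  7 | 0-111,001-1,0011-
  8 | 010-0  (sole → essential)
  10 | --010,010-0,0101-
  11 | 01-11,0101-
  15 | 0-111,01-11
  16 | 10-00,100-0
  18 | --010,100-0
  20 | 1-10-,10-00
  21 | -0101,1-10-
  26 | --010  (sole → essential)
  28 | 1-10-  (sole → essential)
  29 | 1-10-  (sole → essential)
Essential prime implicants: --010, 010-0, 1-10-

3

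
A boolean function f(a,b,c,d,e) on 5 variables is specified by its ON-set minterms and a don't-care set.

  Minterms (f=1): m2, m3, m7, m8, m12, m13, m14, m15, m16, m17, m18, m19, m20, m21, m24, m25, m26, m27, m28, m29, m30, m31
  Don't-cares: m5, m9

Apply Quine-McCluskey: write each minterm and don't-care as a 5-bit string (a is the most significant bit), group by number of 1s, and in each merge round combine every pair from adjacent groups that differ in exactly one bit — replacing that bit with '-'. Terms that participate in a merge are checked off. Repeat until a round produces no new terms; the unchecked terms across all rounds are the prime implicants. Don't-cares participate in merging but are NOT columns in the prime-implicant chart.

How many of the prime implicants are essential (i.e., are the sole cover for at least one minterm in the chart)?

4

Round 0: 00010✓ 00011✓ 00101✓ 00111✓ 01000✓ 01001✓ 01100✓ 01101✓ 01110✓ 01111✓ 10000✓ 10001✓ 10010✓ 10011✓ 10100✓ 10101✓ 11000✓ 11001✓ 11010✓ 11011✓ 11100✓ 11101✓ 11110✓ 11111✓
Round 1: -0010✓ -0011✓ -0101✓ -1000✓ -1001✓ -1100✓ -1101✓ -1110✓ -1111✓ 0-101✓ 0-111✓ 00-11 0001-✓ 001-1✓ 01-00✓ 01-01✓ 0100-✓ 011-0✓ 011-1✓ 0110-✓ 0111-✓ 1-000✓ 1-001✓ 1-010✓ 1-011✓ 1-100✓ 1-101✓ 10-00✓ 10-01✓ 100-0✓ 100-1✓ 1000-✓ 1001-✓ 1010-✓ 11-00✓ 11-01✓ 11-10✓ 11-11✓ 110-0✓ 110-1✓ 1100-✓ 1101-✓ 111-0✓ 111-1✓ 1110-✓ 1111-✓
Round 2: --101 -001- -1-00✓ -1-01✓ -100-✓ -11-0✓ -11-1✓ -110-✓ -111-✓ 0-1-1 01-0-✓ 011--✓ 1--00✓ 1--01✓ 1-0-0✓ 1-0-1✓ 1-00-✓ 1-01-✓ 1-10-✓ 10-0-✓ 100--✓ 11--0✓ 11--1✓ 11-0-✓ 11-1-✓ 110--✓ 111--✓
Round 3: -1-0- -11-- 1--0- 1-0-- 11---
PIs = {--101, -001-, -1-0-, -11--, 0-1-1, 00-11, 1--0-, 1-0--, 11---}
Coverage chart:
  m2: -001- ←essential
  m3: -001-,00-11
  m7: 0-1-1,00-11
  m8: -1-0- ←essential
  m12: -1-0-,-11--
  m13: --101,-1-0-,-11--,0-1-1
  m14: -11-- ←essential
  m15: -11--,0-1-1
  m16: 1--0-,1-0--
  m17: 1--0-,1-0--
  m18: -001-,1-0--
  m19: -001-,1-0--
  m20: 1--0- ←essential
  m21: --101,1--0-
  m24: -1-0-,1--0-,1-0--,11---
  m25: -1-0-,1--0-,1-0--,11---
  m26: 1-0--,11---
  m27: 1-0--,11---
  m28: -1-0-,-11--,1--0-,11---
  m29: --101,-1-0-,-11--,1--0-,11---
  m30: -11--,11---
  m31: -11--,11---
Essential: -001-, -1-0-, -11--, 1--0-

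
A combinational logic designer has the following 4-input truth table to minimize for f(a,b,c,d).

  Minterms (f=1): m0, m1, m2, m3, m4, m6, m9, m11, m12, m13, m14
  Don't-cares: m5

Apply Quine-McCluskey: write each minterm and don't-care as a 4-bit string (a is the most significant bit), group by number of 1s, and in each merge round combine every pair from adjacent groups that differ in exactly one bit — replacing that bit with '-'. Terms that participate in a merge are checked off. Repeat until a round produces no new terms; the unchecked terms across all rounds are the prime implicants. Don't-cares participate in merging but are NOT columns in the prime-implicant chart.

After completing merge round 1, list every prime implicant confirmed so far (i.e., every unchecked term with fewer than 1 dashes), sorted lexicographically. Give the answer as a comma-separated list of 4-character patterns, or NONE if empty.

Round 0: 0000✓ 0001✓ 0010✓ 0011✓ 0100✓ 0101✓ 0110✓ 1001✓ 1011✓ 1100✓ 1101✓ 1110✓
Round 1: -001✓ -011✓ -100✓ -101✓ -110✓ 0-00✓ 0-01✓ 0-10✓ 00-0✓ 00-1✓ 000-✓ 001-✓ 01-0✓ 010-✓ 1-01✓ 10-1✓ 11-0✓ 110-✓
Round 2: --01 -0-1 -1-0 -10- 0--0 0-0- 00--
PIs = {--01, -0-1, -1-0, -10-, 0--0, 0-0-, 00--}

NONE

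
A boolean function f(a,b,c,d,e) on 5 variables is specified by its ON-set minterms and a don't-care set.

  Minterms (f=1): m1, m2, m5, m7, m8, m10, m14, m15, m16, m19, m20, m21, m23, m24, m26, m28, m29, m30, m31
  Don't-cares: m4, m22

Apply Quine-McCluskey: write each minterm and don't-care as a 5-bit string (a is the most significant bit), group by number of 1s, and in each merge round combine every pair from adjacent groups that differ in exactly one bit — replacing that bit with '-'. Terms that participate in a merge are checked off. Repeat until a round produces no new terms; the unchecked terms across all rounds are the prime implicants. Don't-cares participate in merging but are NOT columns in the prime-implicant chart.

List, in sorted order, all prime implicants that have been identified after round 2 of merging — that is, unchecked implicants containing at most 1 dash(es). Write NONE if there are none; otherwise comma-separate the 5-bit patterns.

0-010, 00-01, 10-11

Round 0: 00001✓ 00010✓ 00100✓ 00101✓ 00111✓ 01000✓ 01010✓ 01110✓ 01111✓ 10000✓ 10011✓ 10100✓ 10101✓ 10110✓ 10111✓ 11000✓ 11010✓ 11100✓ 11101✓ 11110✓ 11111✓
Round 1: -0100✓ -0101✓ -0111✓ -1000✓ -1010✓ -1110✓ -1111✓ 0-010 0-111✓ 00-01 001-1✓ 0010-✓ 01-10✓ 010-0✓ 0111-✓ 1-000✓ 1-100✓ 1-101✓ 1-110✓ 1-111✓ 10-00✓ 10-11 101-0✓ 101-1✓ 1010-✓ 1011-✓ 11-00✓ 11-10✓ 110-0✓ 111-0✓ 111-1✓ 1110-✓ 1111-✓
Round 2: --111 -01-1 -010- -1-10 -10-0 -111- 1--00 1-1-0✓ 1-1-1✓ 1-10-✓ 1-11-✓ 101--✓ 11--0 111--✓
Round 3: 1-1--
PIs = {--111, -01-1, -010-, -1-10, -10-0, -111-, 0-010, 00-01, 1--00, 1-1--, 10-11, 11--0}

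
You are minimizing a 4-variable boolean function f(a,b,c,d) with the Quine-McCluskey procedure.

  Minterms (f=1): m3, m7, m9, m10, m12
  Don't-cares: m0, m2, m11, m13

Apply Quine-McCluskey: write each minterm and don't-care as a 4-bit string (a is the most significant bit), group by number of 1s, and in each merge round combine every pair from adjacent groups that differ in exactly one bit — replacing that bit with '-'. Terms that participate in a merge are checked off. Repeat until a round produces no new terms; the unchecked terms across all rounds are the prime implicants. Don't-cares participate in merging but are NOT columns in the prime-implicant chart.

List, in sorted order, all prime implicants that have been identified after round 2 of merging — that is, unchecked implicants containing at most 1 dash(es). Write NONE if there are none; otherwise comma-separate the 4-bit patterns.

[col 0] 0000*, 0010*, 0011*, 0111*, 1001*, 1010*, 1011*, 1100*, 1101*
[col 1] -010*, -011*, 0-11, 00-0, 001-*, 1-01, 10-1, 101-*, 110-
[col 2] -01-
Prime implicants: -01-, 0-11, 00-0, 1-01, 10-1, 110-

0-11, 00-0, 1-01, 10-1, 110-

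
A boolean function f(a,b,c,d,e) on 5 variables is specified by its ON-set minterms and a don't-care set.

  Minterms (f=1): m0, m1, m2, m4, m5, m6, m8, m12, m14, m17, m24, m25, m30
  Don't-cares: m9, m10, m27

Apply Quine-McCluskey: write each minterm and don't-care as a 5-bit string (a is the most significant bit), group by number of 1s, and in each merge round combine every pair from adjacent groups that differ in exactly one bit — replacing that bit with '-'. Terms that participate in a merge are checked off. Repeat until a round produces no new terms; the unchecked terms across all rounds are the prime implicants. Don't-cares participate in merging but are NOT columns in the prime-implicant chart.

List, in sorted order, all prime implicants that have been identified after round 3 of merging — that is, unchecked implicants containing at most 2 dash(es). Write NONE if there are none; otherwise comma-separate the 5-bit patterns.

--001, -100-, -1110, 0-00-, 00-0-, 110-1

size-2^0 implicants → 00000(✓)  00001(✓)  00010(✓)  00100(✓)  00101(✓)  00110(✓)  01000(✓)  01001(✓)  01010(✓)  01100(✓)  01110(✓)  10001(✓)  11000(✓)  11001(✓)  11011(✓)  11110(✓)
size-2^1 implicants → -0001(✓)  -1000(✓)  -1001(✓)  -1110  0-000(✓)  0-001(✓)  0-010(✓)  0-100(✓)  0-110(✓)  00-00(✓)  00-01(✓)  00-10(✓)  000-0(✓)  0000-(✓)  001-0(✓)  0010-(✓)  01-00(✓)  01-10(✓)  010-0(✓)  0100-(✓)  011-0(✓)  1-001(✓)  110-1  1100-(✓)
size-2^2 implicants → --001  -100-  0--00(✓)  0--10(✓)  0-0-0(✓)  0-00-  0-1-0(✓)  00--0(✓)  00-0-  01--0(✓)
size-2^3 implicants → 0---0
Unchecked terms (primes): --001, -100-, -1110, 0---0, 0-00-, 00-0-, 110-1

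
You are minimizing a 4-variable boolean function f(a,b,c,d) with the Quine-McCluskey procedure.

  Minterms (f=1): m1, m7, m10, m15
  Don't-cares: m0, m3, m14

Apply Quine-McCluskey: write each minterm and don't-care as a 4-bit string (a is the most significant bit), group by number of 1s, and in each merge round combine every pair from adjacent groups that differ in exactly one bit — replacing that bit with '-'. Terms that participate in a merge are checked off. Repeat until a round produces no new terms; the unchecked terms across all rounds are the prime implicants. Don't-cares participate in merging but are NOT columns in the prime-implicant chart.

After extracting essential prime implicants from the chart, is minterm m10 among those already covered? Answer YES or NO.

YES

Round 0: 0000✓ 0001✓ 0011✓ 0111✓ 1010✓ 1110✓ 1111✓
Round 1: -111 0-11 00-1 000- 1-10 111-
PIs = {-111, 0-11, 00-1, 000-, 1-10, 111-}
Coverage chart:
  m1: 00-1,000-
  m7: -111,0-11
  m10: 1-10 ←essential
  m15: -111,111-
Essential: 1-10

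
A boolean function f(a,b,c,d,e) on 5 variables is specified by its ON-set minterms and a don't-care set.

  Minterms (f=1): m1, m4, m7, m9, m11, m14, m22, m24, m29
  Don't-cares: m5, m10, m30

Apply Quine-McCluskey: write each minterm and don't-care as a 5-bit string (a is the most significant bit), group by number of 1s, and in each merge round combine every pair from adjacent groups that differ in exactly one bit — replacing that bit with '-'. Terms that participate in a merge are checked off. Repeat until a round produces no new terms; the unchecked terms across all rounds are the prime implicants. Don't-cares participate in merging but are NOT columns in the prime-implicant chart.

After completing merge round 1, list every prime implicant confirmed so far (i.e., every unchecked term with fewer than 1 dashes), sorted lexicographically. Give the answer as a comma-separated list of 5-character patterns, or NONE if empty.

Round 0: 00001✓ 00100✓ 00101✓ 00111✓ 01001✓ 01010✓ 01011✓ 01110✓ 10110✓ 11000 11101 11110✓
Round 1: -1110 0-001 00-01 001-1 0010- 01-10 010-1 0101- 1-110
PIs = {-1110, 0-001, 00-01, 001-1, 0010-, 01-10, 010-1, 0101-, 1-110, 11000, 11101}

11000, 11101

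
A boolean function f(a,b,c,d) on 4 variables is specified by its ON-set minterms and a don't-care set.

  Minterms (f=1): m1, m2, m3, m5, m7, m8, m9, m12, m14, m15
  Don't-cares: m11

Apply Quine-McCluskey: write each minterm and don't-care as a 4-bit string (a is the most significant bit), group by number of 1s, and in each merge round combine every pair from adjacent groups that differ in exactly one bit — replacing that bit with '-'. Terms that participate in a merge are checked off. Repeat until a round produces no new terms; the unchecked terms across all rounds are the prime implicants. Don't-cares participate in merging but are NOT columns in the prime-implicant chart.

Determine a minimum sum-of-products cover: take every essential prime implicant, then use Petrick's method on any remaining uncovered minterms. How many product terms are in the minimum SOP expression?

size-2^0 implicants → 0001(✓)  0010(✓)  0011(✓)  0101(✓)  0111(✓)  1000(✓)  1001(✓)  1011(✓)  1100(✓)  1110(✓)  1111(✓)
size-2^1 implicants → -001(✓)  -011(✓)  -111(✓)  0-01(✓)  0-11(✓)  00-1(✓)  001-  01-1(✓)  1-00  1-11(✓)  10-1(✓)  100-  11-0  111-
size-2^2 implicants → --11  -0-1  0--1
Unchecked terms (primes): --11, -0-1, 0--1, 001-, 1-00, 100-, 11-0, 111-
Minterm coverage:
  m1 ⊆ -0-1,0--1
  m2 ⊆ 001- [E]
  m3 ⊆ --11,-0-1,0--1,001-
  m5 ⊆ 0--1 [E]
  m7 ⊆ --11,0--1
  m8 ⊆ 1-00,100-
  m9 ⊆ -0-1,100-
  m12 ⊆ 1-00,11-0
  m14 ⊆ 11-0,111-
  m15 ⊆ --11,111-
E = {0--1, 001-}
Petrick residual → --11, 100-, 11-0
Cover = cd + a'd + a'b'c + ab'c' + abd'  |cover|=5

5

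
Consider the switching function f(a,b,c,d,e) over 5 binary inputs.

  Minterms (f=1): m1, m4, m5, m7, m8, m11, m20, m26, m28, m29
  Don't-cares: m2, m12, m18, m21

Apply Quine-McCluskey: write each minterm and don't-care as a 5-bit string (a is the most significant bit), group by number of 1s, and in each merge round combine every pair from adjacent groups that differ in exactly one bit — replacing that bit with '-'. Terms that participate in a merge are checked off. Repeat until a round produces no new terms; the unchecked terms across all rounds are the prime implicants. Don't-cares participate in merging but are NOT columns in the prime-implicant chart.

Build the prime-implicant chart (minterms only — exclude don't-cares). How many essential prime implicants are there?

[col 0] 00001*, 00010*, 00100*, 00101*, 00111*, 01000*, 01011, 01100*, 10010*, 10100*, 10101*, 11010*, 11100*, 11101*
[col 1] -0010, -0100*, -0101*, -1100*, 0-100*, 00-01, 001-1, 0010-*, 01-00, 1-010, 1-100*, 1-101*, 1010-*, 1110-*
[col 2] --100, -010-, 1-10-
Prime implicants: --100, -0010, -010-, 00-01, 001-1, 01-00, 01011, 1-010, 1-10-
PI chart (minterm → PIs covering it):
  1 | 00-01  (sole → essential)
  4 | --100,-010-
  5 | -010-,00-01,001-1
  7 | 001-1  (sole → essential)
  8 | 01-00  (sole → essential)
  11 | 01011  (sole → essential)
  20 | --100,-010-,1-10-
  26 | 1-010  (sole → essential)
  28 | --100,1-10-
  29 | 1-10-  (sole → essential)
Essential prime implicants: 00-01, 001-1, 01-00, 01011, 1-010, 1-10-

6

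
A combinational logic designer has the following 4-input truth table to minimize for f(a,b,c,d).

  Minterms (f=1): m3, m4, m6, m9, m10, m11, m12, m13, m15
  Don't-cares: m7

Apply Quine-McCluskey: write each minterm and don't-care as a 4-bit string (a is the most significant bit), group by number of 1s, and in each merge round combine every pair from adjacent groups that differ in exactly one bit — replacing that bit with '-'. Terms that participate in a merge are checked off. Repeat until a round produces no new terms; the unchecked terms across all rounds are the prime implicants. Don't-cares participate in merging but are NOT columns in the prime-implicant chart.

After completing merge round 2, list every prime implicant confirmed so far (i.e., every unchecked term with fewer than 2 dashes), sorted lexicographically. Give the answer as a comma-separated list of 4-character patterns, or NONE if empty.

-100, 01-0, 011-, 101-, 110-

Round 0: 0011✓ 0100✓ 0110✓ 0111✓ 1001✓ 1010✓ 1011✓ 1100✓ 1101✓ 1111✓
Round 1: -011✓ -100 -111✓ 0-11✓ 01-0 011- 1-01✓ 1-11✓ 10-1✓ 101- 11-1✓ 110-
Round 2: --11 1--1
PIs = {--11, -100, 01-0, 011-, 1--1, 101-, 110-}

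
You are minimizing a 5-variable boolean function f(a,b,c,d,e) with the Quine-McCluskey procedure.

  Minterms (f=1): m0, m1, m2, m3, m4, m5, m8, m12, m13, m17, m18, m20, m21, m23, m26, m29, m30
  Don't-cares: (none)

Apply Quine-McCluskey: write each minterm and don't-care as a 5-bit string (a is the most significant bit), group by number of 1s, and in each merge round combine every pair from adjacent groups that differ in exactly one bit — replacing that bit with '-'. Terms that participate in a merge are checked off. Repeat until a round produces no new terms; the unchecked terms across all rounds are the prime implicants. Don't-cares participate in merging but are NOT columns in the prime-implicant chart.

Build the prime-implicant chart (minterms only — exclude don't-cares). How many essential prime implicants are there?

7

[col 0] 00000*, 00001*, 00010*, 00011*, 00100*, 00101*, 01000*, 01100*, 01101*, 10001*, 10010*, 10100*, 10101*, 10111*, 11010*, 11101*, 11110*
[col 1] -0001*, -0010, -0100*, -0101*, -1101*, 0-000*, 0-100*, 0-101*, 00-00*, 00-01*, 000-0*, 000-1*, 0000-*, 0001-*, 0010-*, 01-00*, 0110-*, 1-010, 1-101*, 10-01*, 101-1, 1010-*, 11-10
[col 2] --101, -0-01, -010-, 0--00, 0-10-, 00-0-, 000--
Prime implicants: --101, -0-01, -0010, -010-, 0--00, 0-10-, 00-0-, 000--, 1-010, 101-1, 11-10
PI chart (minterm → PIs covering it):
  0 | 0--00,00-0-,000--
  1 | -0-01,00-0-,000--
  2 | -0010,000--
  3 | 000--  (sole → essential)
  4 | -010-,0--00,0-10-,00-0-
  5 | --101,-0-01,-010-,0-10-,00-0-
  8 | 0--00  (sole → essential)
  12 | 0--00,0-10-
  13 | --101,0-10-
  17 | -0-01  (sole → essential)
  18 | -0010,1-010
  20 | -010-  (sole → essential)
  21 | --101,-0-01,-010-,101-1
  23 | 101-1  (sole → essential)
  26 | 1-010,11-10
  29 | --101  (sole → essential)
  30 | 11-10  (sole → essential)
Essential prime implicants: --101, -0-01, -010-, 0--00, 000--, 101-1, 11-10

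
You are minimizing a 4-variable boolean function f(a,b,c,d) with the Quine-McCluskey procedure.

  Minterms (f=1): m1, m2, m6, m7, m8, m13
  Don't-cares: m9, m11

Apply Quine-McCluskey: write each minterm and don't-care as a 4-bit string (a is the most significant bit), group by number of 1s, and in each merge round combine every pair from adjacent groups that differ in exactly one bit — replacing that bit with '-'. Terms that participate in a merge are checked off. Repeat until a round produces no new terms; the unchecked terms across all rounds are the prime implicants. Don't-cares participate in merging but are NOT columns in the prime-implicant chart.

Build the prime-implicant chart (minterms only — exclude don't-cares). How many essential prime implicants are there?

Round 0: 0001✓ 0010✓ 0110✓ 0111✓ 1000✓ 1001✓ 1011✓ 1101✓
Round 1: -001 0-10 011- 1-01 10-1 100-
PIs = {-001, 0-10, 011-, 1-01, 10-1, 100-}
Coverage chart:
  m1: -001 ←essential
  m2: 0-10 ←essential
  m6: 0-10,011-
  m7: 011- ←essential
  m8: 100- ←essential
  m13: 1-01 ←essential
Essential: -001, 0-10, 011-, 1-01, 100-

5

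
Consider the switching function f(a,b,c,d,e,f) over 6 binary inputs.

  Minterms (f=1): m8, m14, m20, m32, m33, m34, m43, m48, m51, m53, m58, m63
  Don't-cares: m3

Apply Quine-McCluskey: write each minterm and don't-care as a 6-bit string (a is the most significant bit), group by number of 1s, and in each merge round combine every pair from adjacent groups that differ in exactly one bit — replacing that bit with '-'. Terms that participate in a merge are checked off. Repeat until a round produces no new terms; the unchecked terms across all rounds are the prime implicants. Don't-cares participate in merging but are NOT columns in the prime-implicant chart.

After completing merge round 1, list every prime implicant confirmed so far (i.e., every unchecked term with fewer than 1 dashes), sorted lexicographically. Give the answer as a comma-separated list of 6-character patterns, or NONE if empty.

000011, 001000, 001110, 010100, 101011, 110011, 110101, 111010, 111111

size-2^0 implicants → 000011  001000  001110  010100  100000(✓)  100001(✓)  100010(✓)  101011  110000(✓)  110011  110101  111010  111111
size-2^1 implicants → 1-0000  1000-0  10000-
Unchecked terms (primes): 000011, 001000, 001110, 010100, 1-0000, 1000-0, 10000-, 101011, 110011, 110101, 111010, 111111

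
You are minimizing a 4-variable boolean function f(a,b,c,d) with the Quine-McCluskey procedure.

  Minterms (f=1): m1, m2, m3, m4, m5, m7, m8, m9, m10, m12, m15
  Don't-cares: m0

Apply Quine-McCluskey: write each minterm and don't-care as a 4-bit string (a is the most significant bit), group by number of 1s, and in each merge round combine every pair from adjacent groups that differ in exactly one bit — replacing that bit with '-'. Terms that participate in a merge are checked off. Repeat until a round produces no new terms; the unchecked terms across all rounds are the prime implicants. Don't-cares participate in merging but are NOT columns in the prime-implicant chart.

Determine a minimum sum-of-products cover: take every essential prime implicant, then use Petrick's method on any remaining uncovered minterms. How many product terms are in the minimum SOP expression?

5

[col 0] 0000*, 0001*, 0010*, 0011*, 0100*, 0101*, 0111*, 1000*, 1001*, 1010*, 1100*, 1111*
[col 1] -000*, -001*, -010*, -100*, -111, 0-00*, 0-01*, 0-11*, 00-0*, 00-1*, 000-*, 001-*, 01-1*, 010-*, 1-00*, 10-0*, 100-*
[col 2] --00, -0-0, -00-, 0--1, 0-0-, 00--
Prime implicants: --00, -0-0, -00-, -111, 0--1, 0-0-, 00--
PI chart (minterm → PIs covering it):
  1 | -00-,0--1,0-0-,00--
  2 | -0-0,00--
  3 | 0--1,00--
  4 | --00,0-0-
  5 | 0--1,0-0-
  7 | -111,0--1
  8 | --00,-0-0,-00-
  9 | -00-  (sole → essential)
  10 | -0-0  (sole → essential)
  12 | --00  (sole → essential)
  15 | -111  (sole → essential)
Essential prime implicants: --00, -0-0, -00-, -111
Petrick residual → 0--1
Minimum SOP uses 5 PIs: c'd' + b'd' + b'c' + bcd + a'd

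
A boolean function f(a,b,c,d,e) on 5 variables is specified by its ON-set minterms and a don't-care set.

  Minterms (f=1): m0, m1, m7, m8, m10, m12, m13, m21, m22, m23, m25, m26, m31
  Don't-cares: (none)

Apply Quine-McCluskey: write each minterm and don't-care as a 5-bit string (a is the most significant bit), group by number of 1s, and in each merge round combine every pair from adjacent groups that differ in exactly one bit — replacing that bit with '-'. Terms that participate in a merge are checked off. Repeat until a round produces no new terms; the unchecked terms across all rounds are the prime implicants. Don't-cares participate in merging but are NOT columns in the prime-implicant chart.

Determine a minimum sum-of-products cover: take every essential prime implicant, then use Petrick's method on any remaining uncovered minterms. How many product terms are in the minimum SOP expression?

size-2^0 implicants → 00000(✓)  00001(✓)  00111(✓)  01000(✓)  01010(✓)  01100(✓)  01101(✓)  10101(✓)  10110(✓)  10111(✓)  11001  11010(✓)  11111(✓)
size-2^1 implicants → -0111  -1010  0-000  0000-  01-00  010-0  0110-  1-111  101-1  1011-
Unchecked terms (primes): -0111, -1010, 0-000, 0000-, 01-00, 010-0, 0110-, 1-111, 101-1, 1011-, 11001
Minterm coverage:
  m0 ⊆ 0-000,0000-
  m1 ⊆ 0000- [E]
  m7 ⊆ -0111 [E]
  m8 ⊆ 0-000,01-00,010-0
  m10 ⊆ -1010,010-0
  m12 ⊆ 01-00,0110-
  m13 ⊆ 0110- [E]
  m21 ⊆ 101-1 [E]
  m22 ⊆ 1011- [E]
  m23 ⊆ -0111,1-111,101-1,1011-
  m25 ⊆ 11001 [E]
  m26 ⊆ -1010 [E]
  m31 ⊆ 1-111 [E]
E = {-0111, -1010, 0000-, 0110-, 1-111, 101-1, 1011-, 11001}
Petrick residual → 0-000
Cover = b'cde + bc'de' + a'c'd'e' + a'b'c'd' + a'bcd' + acde + ab'ce + ab'cd + abc'd'e  |cover|=9

9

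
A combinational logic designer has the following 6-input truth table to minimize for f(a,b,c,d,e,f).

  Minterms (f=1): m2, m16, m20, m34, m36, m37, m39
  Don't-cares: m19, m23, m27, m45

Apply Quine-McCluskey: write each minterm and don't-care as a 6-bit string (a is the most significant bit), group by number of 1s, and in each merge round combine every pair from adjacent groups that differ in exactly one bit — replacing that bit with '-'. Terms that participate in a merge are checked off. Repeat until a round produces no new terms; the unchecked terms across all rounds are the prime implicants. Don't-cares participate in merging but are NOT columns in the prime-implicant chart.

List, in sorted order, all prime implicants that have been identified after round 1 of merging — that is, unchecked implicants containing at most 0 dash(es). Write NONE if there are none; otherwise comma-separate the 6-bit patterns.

NONE

size-2^0 implicants → 000010(✓)  010000(✓)  010011(✓)  010100(✓)  010111(✓)  011011(✓)  100010(✓)  100100(✓)  100101(✓)  100111(✓)  101101(✓)
size-2^1 implicants → -00010  01-011  010-00  010-11  10-101  1001-1  10010-
Unchecked terms (primes): -00010, 01-011, 010-00, 010-11, 10-101, 1001-1, 10010-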